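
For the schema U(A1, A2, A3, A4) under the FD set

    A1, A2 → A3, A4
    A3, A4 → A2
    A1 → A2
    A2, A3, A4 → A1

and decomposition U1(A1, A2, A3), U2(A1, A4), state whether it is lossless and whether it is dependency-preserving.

Lossless test: (A1)⁺ = {A1, A2, A3, A4}, which contains all of one fragment — lossless.
Dependency preservation: the restricted closure of {A3, A4} across the fragments never reaches {A2}, so A3, A4 → A2 cannot be enforced without a join — not preserved.

lossless but not dependency-preserving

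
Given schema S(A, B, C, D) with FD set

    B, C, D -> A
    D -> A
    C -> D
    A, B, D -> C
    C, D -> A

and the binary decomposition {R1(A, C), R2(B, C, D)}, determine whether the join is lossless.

Yes

Common attributes: R1 ∩ R2 = {C}.
Closure of {C}: C → D applies, adding D; C, D → A applies, adding A. So (C)⁺ = {A, C, D}.
This closure contains every attribute of R1, so R1 ∩ R2 → R1. The join is lossless.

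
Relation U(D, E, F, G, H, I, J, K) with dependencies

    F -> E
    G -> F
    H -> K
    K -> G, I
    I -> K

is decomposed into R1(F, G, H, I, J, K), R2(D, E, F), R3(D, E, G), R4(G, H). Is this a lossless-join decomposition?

No

Chase test. Columns are D, E, F, G, H, I, J, K; row i has aⱼ where attribute j ∈ Ri, else bᵢⱼ.
Initial tableau (one row per fragment):
  row 1: b11 b12 a3 a4 a5 a6 a7 a8
  row 2: a1 a2 a3 b24 b25 b26 b27 b28
  row 3: a1 a2 b33 a4 b35 b36 b37 b38
  row 4: b41 b42 b43 a4 a5 b46 b47 b48
Rows 1 and 2 agree on F; apply F→E and equate their E entries.
Rows 1 and 3 agree on G; apply G→F and equate their F entries.
Rows 1 and 4 agree on G; apply G→F and equate their F entries.
Rows 1 and 4 agree on H; apply H→K and equate their K entries.
Rows 1 and 4 agree on K; apply K→G, I and equate their G, I entries.
Rows 1 and 4 agree on F; apply F→E and equate their E entries.
No row becomes fully distinguished — the join is lossy.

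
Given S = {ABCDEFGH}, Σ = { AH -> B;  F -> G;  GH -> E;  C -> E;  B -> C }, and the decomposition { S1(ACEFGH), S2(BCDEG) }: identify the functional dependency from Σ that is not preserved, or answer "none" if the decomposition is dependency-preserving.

Check AH → B: no single fragment contains all of {ABH}, and the restricted closure of {AH} across the fragments never reaches {B}.
F → G is preserved.
GH → E is preserved.
C → E is preserved.
B → C is preserved.

AH -> B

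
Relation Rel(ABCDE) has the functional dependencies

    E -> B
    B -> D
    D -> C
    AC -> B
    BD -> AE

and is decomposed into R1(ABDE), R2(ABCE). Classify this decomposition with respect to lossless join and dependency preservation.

lossless but not dependency-preserving

Lossless test: (ABE)⁺ = {ABCDE}, which contains all of one fragment — lossless.
Dependency preservation: the restricted closure of {D} across the fragments never reaches {C}, so D → C cannot be enforced without a join — not preserved.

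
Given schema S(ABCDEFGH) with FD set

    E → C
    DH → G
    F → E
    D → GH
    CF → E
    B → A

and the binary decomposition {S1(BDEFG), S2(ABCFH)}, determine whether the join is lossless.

Common attributes: S1 ∩ S2 = {BF}.
Closure of {BF}: F → E applies, adding E; B → A applies, adding A; E → C applies, adding C. So (BF)⁺ = {ABCEF}.
The closure contains neither all of S1 = {BDEFG} nor all of S2 = {ABCFH}, so the common attributes are not a superkey of either fragment. The join is lossy.

No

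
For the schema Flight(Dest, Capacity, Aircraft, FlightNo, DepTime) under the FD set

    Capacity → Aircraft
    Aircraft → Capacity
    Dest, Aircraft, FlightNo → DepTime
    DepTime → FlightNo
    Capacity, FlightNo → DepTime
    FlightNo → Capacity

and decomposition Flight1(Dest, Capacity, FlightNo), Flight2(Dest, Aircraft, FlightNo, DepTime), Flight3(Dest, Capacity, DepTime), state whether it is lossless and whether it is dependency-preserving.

lossless but not dependency-preserving

Lossless test (chase): Rows 1 and 3 agree on Capacity; apply Capacity→Aircraft and equate their Aircraft entries. Rows 2 and 3 agree on DepTime; apply DepTime→FlightNo and equate their FlightNo entries. Rows 1 and 3 agree on Capacity, FlightNo; apply Capacity, FlightNo→DepTime and equate their DepTime entries. Rows 1 and 2 agree on FlightNo; apply FlightNo→Capacity and equate their Capacity entries. Rows 1 and 2 agree on Capacity; apply Capacity→Aircraft and equate their Aircraft entries. Row 1 is now all distinguished symbols — the join is lossless.
Dependency preservation: the restricted closure of {Capacity} across the fragments never reaches {Aircraft}, so Capacity → Aircraft cannot be enforced without a join — not preserved.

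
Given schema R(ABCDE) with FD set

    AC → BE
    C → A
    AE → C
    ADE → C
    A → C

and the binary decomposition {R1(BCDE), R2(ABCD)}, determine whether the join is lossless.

Yes

Common attributes: R1 ∩ R2 = {BCD}.
Closure of {BCD}: C → A applies, adding A; AC → BE applies, adding E. So (BCD)⁺ = {ABCDE}.
This closure contains every attribute of R1, so R1 ∩ R2 → R1. The join is lossless.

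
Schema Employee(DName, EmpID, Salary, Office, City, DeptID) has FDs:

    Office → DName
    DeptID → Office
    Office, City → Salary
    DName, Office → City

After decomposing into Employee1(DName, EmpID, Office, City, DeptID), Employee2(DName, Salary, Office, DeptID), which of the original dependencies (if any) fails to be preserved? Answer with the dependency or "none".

none

Office → DName lies within Employee1.
DeptID → Office lies within Employee1.
Office, City → Salary: restricted closure across fragments reaches Salary.
DName, Office → City lies within Employee1.
Every dependency is enforceable on the fragments, so the decomposition is dependency-preserving.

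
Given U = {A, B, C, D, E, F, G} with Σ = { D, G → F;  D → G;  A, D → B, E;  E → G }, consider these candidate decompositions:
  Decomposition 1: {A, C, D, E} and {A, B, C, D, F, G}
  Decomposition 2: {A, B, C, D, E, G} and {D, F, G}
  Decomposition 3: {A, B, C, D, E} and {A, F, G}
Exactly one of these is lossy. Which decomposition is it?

Decomposition 1: common = {A, C, D}, closure = {A, B, C, D, E, F, G} → lossless.
Decomposition 2: common = {D, G}, closure = {D, F, G} → lossless.
Decomposition 3: common = {A}, closure = {A} → lossy.

Decomposition 3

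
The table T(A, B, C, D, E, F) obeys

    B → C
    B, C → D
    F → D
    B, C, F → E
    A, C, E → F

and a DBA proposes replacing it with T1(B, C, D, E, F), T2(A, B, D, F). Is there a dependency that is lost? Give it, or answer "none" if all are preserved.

A, C, E → F

Check A, C, E → F: no single fragment contains all of {A, C, E, F}, and the restricted closure of {A, C, E} across the fragments never reaches {F}.
B → C is preserved.
B, C → D is preserved.
F → D is preserved.
B, C, F → E is preserved.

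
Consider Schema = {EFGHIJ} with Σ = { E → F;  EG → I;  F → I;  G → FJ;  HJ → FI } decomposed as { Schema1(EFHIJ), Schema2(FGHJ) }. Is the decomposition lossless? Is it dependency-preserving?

Lossless test: (FHJ)⁺ = {FHIJ}, which is a superkey of neither fragment — lossy.
Dependency preservation: EG → I is not contained in any single fragment, but the restricted closure of its left-hand side across the fragments still reaches the right-hand side; the remaining FDs each lie inside some fragment. All dependencies are preserved.

lossy but dependency-preserving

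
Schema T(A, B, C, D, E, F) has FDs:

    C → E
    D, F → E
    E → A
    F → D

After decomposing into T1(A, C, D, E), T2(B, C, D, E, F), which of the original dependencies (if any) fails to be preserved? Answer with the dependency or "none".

C → E lies within T1.
D, F → E lies within T2.
E → A lies within T1.
F → D lies within T2.
Every dependency is enforceable on the fragments, so the decomposition is dependency-preserving.

none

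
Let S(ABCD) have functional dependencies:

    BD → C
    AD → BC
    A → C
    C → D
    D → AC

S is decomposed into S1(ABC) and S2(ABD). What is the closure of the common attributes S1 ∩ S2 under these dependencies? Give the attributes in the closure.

ABCD

S1 ∩ S2 = {AB}.
A → C applies, adding C
C → D applies, adding D
Closure: {ABCD}.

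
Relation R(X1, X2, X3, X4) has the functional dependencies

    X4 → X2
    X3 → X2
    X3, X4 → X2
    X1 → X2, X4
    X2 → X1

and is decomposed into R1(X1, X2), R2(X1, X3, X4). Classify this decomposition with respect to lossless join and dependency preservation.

Lossless test: (X1)⁺ = {X1, X2, X4}, which contains all of one fragment — lossless.
Dependency preservation: X4 → X2; X3 → X2; X3, X4 → X2; X1 → X2, X4 are not contained in any single fragment, but the restricted closure of each left-hand side across the fragments still reaches the right-hand side; the remaining FDs each lie inside some fragment. All dependencies are preserved.

lossless and dependency-preserving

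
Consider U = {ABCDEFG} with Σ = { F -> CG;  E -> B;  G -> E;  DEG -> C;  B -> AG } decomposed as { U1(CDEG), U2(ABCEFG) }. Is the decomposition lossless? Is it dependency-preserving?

lossy but dependency-preserving

Lossless test: (CEG)⁺ = {ABCEG}, which is a superkey of neither fragment — lossy.
Dependency preservation: every FD's attributes lie within a single fragment, so each can be enforced locally — preserved.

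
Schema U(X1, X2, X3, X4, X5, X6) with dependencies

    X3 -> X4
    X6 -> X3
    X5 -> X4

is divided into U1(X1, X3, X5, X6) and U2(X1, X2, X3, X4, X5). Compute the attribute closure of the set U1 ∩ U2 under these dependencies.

U1 ∩ U2 = {X1, X3, X5}.
X3 → X4 applies, adding X4
Closure: {X1, X3, X4, X5}.

X1, X3, X4, X5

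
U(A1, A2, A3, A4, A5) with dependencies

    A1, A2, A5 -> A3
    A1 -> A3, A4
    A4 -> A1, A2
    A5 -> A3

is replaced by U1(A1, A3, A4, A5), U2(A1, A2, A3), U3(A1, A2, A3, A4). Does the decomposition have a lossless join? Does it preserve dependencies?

Lossless test (chase): Rows 1 and 2 agree on A1; apply A1→A3, A4 and equate their A3, A4 entries. Rows 1 and 2 agree on A4; apply A4→A1, A2 and equate their A1, A2 entries. Row 1 is now all distinguished symbols — the join is lossless.
Dependency preservation: A1, A2, A5 → A3 is not contained in any single fragment, but the restricted closure of its left-hand side across the fragments still reaches the right-hand side; the remaining FDs each lie inside some fragment. All dependencies are preserved.

lossless and dependency-preserving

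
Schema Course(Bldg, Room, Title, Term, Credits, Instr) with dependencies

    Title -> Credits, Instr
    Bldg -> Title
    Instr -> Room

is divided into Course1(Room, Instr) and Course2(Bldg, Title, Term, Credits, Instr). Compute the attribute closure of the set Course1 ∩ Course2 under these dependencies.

Course1 ∩ Course2 = {Instr}.
Instr → Room applies, adding Room
Closure: {Room, Instr}.

Room, Instr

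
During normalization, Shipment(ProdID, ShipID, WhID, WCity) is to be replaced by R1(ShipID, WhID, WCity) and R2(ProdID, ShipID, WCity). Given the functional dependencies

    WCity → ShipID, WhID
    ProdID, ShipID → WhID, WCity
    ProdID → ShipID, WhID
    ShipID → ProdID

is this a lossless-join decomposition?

Common attributes: R1 ∩ R2 = {ShipID, WCity}.
Closure of {ShipID, WCity}: WCity → ShipID, WhID applies, adding WhID; ShipID → ProdID applies, adding ProdID. So (ShipID, WCity)⁺ = {ProdID, ShipID, WhID, WCity}.
This closure contains every attribute of R1, so R1 ∩ R2 → R1. The join is lossless.

Yes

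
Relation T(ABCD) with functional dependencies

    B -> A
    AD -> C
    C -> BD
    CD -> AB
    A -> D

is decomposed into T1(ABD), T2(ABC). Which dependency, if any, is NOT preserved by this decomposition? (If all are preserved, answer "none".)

B → A lies within T1.
AD → C: restricted closure across fragments reaches C.
C → BD: restricted closure across fragments reaches BD.
CD → AB: restricted closure across fragments reaches AB.
A → D lies within T1.
Every dependency is enforceable on the fragments, so the decomposition is dependency-preserving.

none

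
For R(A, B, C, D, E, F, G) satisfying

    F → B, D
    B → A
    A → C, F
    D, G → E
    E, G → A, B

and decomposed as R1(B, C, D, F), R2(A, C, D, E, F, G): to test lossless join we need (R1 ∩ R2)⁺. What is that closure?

R1 ∩ R2 = {C, D, F}.
F → B, D applies, adding B
B → A applies, adding A
Closure: {A, B, C, D, F}.

A, B, C, D, F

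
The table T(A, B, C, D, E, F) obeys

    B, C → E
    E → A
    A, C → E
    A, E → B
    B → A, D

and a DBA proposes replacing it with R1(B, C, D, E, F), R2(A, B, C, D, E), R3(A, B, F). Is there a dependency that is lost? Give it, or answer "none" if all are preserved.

B, C → E lies within R1.
E → A lies within R2.
A, C → E lies within R2.
A, E → B lies within R2.
B → A, D lies within R2.
Every dependency is enforceable on the fragments, so the decomposition is dependency-preserving.

none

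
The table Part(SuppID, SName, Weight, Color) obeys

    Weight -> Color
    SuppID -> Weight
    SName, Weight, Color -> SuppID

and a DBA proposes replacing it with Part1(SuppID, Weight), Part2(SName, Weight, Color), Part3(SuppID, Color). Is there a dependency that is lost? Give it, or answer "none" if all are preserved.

Check SName, Weight, Color → SuppID: no single fragment contains all of {SuppID, SName, Weight, Color}, and the restricted closure of {SName, Weight, Color} across the fragments never reaches {SuppID}.
Weight → Color is preserved.
SuppID → Weight is preserved.

SName, Weight, Color -> SuppID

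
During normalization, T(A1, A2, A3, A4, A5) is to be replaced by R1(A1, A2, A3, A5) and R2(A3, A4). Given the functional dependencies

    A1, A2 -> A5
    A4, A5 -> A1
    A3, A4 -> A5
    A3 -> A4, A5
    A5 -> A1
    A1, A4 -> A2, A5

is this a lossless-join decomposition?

Yes

Common attributes: R1 ∩ R2 = {A3}.
Closure of {A3}: A3 → A4, A5 applies, adding A4, A5; A5 → A1 applies, adding A1; A1, A4 → A2, A5 applies, adding A2. So (A3)⁺ = {A1, A2, A3, A4, A5}.
This closure contains every attribute of R1, so R1 ∩ R2 → R1. The join is lossless.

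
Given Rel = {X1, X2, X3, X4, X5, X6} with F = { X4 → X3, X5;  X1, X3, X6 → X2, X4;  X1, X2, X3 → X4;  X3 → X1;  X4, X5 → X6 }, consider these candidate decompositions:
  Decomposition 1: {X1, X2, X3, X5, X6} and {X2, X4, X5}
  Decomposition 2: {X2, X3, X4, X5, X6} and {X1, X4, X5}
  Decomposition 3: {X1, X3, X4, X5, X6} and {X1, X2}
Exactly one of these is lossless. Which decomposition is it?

Decomposition 1: common = {X2, X5}, closure = {X2, X5} → lossy.
Decomposition 2: common = {X4, X5}, closure = {X1, X2, X3, X4, X5, X6} → lossless.
Decomposition 3: common = {X1}, closure = {X1} → lossy.

Decomposition 2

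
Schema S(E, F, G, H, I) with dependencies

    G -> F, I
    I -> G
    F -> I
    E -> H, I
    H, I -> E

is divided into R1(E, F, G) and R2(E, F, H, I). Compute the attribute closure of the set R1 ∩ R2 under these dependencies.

E, F, G, H, I

R1 ∩ R2 = {E, F}.
F → I applies, adding I
E → H, I applies, adding H
I → G applies, adding G
Closure: {E, F, G, H, I}.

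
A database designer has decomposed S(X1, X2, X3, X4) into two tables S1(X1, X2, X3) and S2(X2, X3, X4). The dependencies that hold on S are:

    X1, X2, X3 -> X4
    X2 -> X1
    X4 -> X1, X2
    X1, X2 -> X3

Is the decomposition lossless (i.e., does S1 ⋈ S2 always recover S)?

Common attributes: S1 ∩ S2 = {X2, X3}.
Closure of {X2, X3}: X2 → X1 applies, adding X1; X1, X2, X3 → X4 applies, adding X4. So (X2, X3)⁺ = {X1, X2, X3, X4}.
This closure contains every attribute of S1, so S1 ∩ S2 → S1. The join is lossless.

Yes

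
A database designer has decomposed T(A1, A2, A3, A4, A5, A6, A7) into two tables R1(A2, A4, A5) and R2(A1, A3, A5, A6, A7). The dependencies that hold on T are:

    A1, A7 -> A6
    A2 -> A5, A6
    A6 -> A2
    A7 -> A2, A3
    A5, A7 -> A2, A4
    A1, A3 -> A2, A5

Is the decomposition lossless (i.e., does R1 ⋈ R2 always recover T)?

No

Common attributes: R1 ∩ R2 = {A5}.
No dependency enlarges {A5}, so (A5)⁺ = {A5}.
The closure contains neither all of R1 = {A2, A4, A5} nor all of R2 = {A1, A3, A5, A6, A7}, so the common attributes are not a superkey of either fragment. The join is lossy.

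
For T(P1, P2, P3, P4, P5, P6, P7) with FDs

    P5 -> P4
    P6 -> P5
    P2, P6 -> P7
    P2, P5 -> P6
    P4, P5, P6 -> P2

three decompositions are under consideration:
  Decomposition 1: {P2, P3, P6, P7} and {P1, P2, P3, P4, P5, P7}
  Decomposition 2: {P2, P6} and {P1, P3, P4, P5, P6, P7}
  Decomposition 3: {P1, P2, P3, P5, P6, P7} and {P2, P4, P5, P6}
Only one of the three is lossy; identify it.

Decomposition 1

Decomposition 1: common = {P2, P3, P7}, closure = {P2, P3, P7} → lossy.
Decomposition 2: common = {P6}, closure = {P2, P4, P5, P6, P7} → lossless.
Decomposition 3: common = {P2, P5, P6}, closure = {P2, P4, P5, P6, P7} → lossless.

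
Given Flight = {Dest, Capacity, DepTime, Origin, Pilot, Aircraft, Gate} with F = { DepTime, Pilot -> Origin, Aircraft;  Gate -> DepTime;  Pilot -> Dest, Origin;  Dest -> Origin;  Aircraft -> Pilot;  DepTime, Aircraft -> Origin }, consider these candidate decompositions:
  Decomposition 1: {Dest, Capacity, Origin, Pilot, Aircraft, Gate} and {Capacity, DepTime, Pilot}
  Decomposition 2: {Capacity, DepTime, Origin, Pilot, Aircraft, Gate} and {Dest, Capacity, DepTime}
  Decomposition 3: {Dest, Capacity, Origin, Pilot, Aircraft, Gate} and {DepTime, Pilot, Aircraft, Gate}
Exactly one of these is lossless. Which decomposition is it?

Decomposition 1: common = {Capacity, Pilot}, closure = {Dest, Capacity, Origin, Pilot} → lossy.
Decomposition 2: common = {Capacity, DepTime}, closure = {Capacity, DepTime} → lossy.
Decomposition 3: common = {Pilot, Aircraft, Gate}, closure = {Dest, DepTime, Origin, Pilot, Aircraft, Gate} → lossless.

Decomposition 3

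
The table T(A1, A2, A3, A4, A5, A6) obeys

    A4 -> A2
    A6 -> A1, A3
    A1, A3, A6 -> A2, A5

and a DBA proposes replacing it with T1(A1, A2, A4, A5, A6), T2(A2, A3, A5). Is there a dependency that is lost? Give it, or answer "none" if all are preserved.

Check A6 → A1, A3: no single fragment contains all of {A1, A3, A6}, and the restricted closure of {A6} across the fragments never reaches {A1, A3}.
A4 → A2 is preserved.
A1, A3, A6 → A2, A5 is preserved.

A6 -> A1, A3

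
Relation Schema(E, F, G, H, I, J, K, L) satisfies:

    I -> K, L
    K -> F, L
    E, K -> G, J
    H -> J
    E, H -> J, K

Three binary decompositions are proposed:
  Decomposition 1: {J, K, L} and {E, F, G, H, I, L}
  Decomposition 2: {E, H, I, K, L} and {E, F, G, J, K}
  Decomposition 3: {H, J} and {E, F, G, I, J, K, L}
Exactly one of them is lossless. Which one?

Decomposition 2

Decomposition 1: common = {L}, closure = {L} → lossy.
Decomposition 2: common = {E, K}, closure = {E, F, G, J, K, L} → lossless.
Decomposition 3: common = {J}, closure = {J} → lossy.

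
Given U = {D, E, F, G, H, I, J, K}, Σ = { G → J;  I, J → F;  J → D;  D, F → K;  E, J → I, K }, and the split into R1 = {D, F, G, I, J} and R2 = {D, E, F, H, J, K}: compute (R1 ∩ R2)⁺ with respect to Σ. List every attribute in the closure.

D, F, J, K

R1 ∩ R2 = {D, F, J}.
D, F → K applies, adding K
Closure: {D, F, J, K}.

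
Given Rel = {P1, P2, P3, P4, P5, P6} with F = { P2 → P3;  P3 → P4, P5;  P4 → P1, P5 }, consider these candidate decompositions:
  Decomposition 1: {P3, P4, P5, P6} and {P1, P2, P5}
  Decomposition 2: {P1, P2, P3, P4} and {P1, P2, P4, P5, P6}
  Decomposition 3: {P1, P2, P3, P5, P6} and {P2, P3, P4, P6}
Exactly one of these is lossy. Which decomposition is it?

Decomposition 1: common = {P5}, closure = {P5} → lossy.
Decomposition 2: common = {P1, P2, P4}, closure = {P1, P2, P3, P4, P5} → lossless.
Decomposition 3: common = {P2, P3, P6}, closure = {P1, P2, P3, P4, P5, P6} → lossless.

Decomposition 1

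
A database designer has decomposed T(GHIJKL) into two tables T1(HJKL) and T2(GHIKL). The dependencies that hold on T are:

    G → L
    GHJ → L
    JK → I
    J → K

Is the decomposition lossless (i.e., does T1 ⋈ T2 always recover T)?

No

Common attributes: T1 ∩ T2 = {HKL}.
No dependency enlarges {HKL}, so (HKL)⁺ = {HKL}.
The closure contains neither all of T1 = {HJKL} nor all of T2 = {GHIKL}, so the common attributes are not a superkey of either fragment. The join is lossy.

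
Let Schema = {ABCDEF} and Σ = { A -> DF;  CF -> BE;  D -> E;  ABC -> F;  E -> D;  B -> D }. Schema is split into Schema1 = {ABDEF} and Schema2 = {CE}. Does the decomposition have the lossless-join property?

No

Common attributes: Schema1 ∩ Schema2 = {E}.
Closure of {E}: E → D applies, adding D. So (E)⁺ = {DE}.
The closure contains neither all of Schema1 = {ABDEF} nor all of Schema2 = {CE}, so the common attributes are not a superkey of either fragment. The join is lossy.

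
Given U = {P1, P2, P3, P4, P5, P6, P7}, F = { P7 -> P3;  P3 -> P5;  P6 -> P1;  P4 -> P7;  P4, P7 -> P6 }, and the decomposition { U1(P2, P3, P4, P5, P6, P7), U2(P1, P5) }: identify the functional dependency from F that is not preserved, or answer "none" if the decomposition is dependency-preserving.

Check P6 → P1: no single fragment contains all of {P1, P6}, and the restricted closure of {P6} across the fragments never reaches {P1}.
P7 → P3 is preserved.
P3 → P5 is preserved.
P4 → P7 is preserved.
P4, P7 → P6 is preserved.

P6 -> P1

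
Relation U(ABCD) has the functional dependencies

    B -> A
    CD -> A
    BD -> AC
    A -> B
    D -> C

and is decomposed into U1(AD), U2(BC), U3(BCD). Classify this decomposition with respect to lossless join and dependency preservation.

Lossless test (chase): Rows 2 and 3 agree on B; apply B→A and equate their A entries. Rows 1 and 3 agree on D; apply D→C and equate their C entries. Rows 1 and 3 agree on CD; apply CD→A and equate their A entries. Rows 1 and 2 agree on A; apply A→B and equate their B entries. Row 1 is now all distinguished symbols — the join is lossless.
Dependency preservation: the restricted closure of {B} across the fragments never reaches {A}, so B → A cannot be enforced without a join — not preserved.

lossless but not dependency-preserving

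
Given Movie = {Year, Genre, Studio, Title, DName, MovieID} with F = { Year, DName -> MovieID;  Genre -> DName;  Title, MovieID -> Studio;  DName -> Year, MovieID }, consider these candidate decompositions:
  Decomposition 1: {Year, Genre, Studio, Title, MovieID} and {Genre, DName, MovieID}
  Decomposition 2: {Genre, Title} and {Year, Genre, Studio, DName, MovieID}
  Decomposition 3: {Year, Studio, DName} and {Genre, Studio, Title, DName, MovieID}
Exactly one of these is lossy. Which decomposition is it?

Decomposition 2

Decomposition 1: common = {Genre, MovieID}, closure = {Year, Genre, DName, MovieID} → lossless.
Decomposition 2: common = {Genre}, closure = {Year, Genre, DName, MovieID} → lossy.
Decomposition 3: common = {Studio, DName}, closure = {Year, Studio, DName, MovieID} → lossless.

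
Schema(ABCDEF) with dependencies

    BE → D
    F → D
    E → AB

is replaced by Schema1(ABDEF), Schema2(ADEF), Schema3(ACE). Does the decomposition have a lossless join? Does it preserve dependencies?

lossy but dependency-preserving

Lossless test (chase): Rows 1 and 2 agree on E; apply E→AB and equate their AB entries. Rows 1 and 3 agree on E; apply E→AB and equate their AB entries. Rows 1 and 3 agree on BE; apply BE→D and equate their D entries. No row becomes fully distinguished — the join is lossy.
Dependency preservation: every FD's attributes lie within a single fragment, so each can be enforced locally — preserved.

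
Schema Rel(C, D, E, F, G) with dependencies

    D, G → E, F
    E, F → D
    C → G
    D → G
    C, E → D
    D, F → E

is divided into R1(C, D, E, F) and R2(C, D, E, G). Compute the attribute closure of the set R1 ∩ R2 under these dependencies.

R1 ∩ R2 = {C, D, E}.
C → G applies, adding G
D, G → E, F applies, adding F
Closure: {C, D, E, F, G}.

C, D, E, F, G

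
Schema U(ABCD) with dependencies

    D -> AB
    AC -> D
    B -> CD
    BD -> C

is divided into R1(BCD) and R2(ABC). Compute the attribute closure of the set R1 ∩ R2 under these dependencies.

R1 ∩ R2 = {BC}.
B → CD applies, adding D
D → AB applies, adding A
Closure: {ABCD}.

ABCD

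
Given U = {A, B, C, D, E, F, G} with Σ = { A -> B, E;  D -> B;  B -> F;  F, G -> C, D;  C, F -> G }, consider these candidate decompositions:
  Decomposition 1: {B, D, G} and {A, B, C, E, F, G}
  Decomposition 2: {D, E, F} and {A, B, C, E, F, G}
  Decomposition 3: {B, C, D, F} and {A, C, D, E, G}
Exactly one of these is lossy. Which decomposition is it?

Decomposition 2

Decomposition 1: common = {B, G}, closure = {B, C, D, F, G} → lossless.
Decomposition 2: common = {E, F}, closure = {E, F} → lossy.
Decomposition 3: common = {C, D}, closure = {B, C, D, F, G} → lossless.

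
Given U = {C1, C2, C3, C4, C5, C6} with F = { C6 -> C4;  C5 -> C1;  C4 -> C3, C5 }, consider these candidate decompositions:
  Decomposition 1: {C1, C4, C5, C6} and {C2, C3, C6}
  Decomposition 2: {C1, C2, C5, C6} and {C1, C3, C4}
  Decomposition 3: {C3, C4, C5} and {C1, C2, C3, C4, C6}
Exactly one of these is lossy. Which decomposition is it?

Decomposition 2

Decomposition 1: common = {C6}, closure = {C1, C3, C4, C5, C6} → lossless.
Decomposition 2: common = {C1}, closure = {C1} → lossy.
Decomposition 3: common = {C3, C4}, closure = {C1, C3, C4, C5} → lossless.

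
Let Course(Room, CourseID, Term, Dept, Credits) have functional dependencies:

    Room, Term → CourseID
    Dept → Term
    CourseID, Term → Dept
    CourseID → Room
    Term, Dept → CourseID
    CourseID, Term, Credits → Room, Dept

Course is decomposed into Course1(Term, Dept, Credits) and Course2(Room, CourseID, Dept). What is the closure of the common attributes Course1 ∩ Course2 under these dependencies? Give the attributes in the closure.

Course1 ∩ Course2 = {Dept}.
Dept → Term applies, adding Term
Term, Dept → CourseID applies, adding CourseID
CourseID → Room applies, adding Room
Closure: {Room, CourseID, Term, Dept}.

Room, CourseID, Term, Dept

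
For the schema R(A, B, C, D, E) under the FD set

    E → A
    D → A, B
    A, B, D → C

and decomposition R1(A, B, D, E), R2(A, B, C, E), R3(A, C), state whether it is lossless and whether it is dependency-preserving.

Lossless test (chase): applying each FD to every pair of rows produces no changes in the tableau, so no row becomes fully distinguished — the join is lossy.
Dependency preservation: the restricted closure of {A, B, D} across the fragments never reaches {C}, so A, B, D → C cannot be enforced without a join — not preserved.

lossy and not dependency-preserving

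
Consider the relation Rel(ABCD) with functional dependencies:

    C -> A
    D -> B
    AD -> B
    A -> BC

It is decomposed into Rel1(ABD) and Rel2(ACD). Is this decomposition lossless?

Yes

Common attributes: Rel1 ∩ Rel2 = {AD}.
Closure of {AD}: D → B applies, adding B; A → BC applies, adding C. So (AD)⁺ = {ABCD}.
This closure contains every attribute of Rel1, so Rel1 ∩ Rel2 → Rel1. The join is lossless.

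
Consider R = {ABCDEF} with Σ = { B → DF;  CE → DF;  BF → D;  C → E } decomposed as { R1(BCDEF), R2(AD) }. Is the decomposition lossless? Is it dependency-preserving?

lossy but dependency-preserving

Lossless test: (D)⁺ = {D}, which is a superkey of neither fragment — lossy.
Dependency preservation: every FD's attributes lie within a single fragment, so each can be enforced locally — preserved.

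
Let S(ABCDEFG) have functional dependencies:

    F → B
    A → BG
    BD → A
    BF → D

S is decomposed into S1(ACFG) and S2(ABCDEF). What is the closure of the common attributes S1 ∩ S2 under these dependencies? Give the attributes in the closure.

S1 ∩ S2 = {ACF}.
F → B applies, adding B
A → BG applies, adding G
BF → D applies, adding D
Closure: {ABCDFG}.

ABCDFG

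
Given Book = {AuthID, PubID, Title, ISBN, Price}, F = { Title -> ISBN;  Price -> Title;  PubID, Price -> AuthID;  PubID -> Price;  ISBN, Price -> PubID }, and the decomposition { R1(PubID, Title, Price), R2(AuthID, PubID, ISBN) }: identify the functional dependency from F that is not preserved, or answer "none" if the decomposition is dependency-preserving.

Title -> ISBN

Check Title → ISBN: no single fragment contains all of {Title, ISBN}, and the restricted closure of {Title} across the fragments never reaches {ISBN}.
Price → Title is preserved.
PubID, Price → AuthID is preserved.
PubID → Price is preserved.
ISBN, Price → PubID is preserved.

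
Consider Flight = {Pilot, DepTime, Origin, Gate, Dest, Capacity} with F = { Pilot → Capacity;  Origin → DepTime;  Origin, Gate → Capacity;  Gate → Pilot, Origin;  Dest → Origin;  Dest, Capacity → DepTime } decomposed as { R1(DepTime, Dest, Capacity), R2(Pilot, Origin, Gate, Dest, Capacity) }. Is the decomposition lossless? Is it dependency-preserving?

lossless but not dependency-preserving

Lossless test: (Dest, Capacity)⁺ = {DepTime, Origin, Dest, Capacity}, which contains all of one fragment — lossless.
Dependency preservation: the restricted closure of {Origin} across the fragments never reaches {DepTime}, so Origin → DepTime cannot be enforced without a join — not preserved.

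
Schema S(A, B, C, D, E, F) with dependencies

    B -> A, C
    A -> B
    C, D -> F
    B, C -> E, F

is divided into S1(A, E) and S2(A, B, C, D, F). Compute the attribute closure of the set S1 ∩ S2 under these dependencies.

A, B, C, E, F

S1 ∩ S2 = {A}.
A → B applies, adding B
B → A, C applies, adding C
B, C → E, F applies, adding E, F
Closure: {A, B, C, E, F}.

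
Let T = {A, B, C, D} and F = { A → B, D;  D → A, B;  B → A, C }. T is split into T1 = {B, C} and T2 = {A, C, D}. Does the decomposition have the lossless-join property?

No

Common attributes: T1 ∩ T2 = {C}.
No dependency enlarges {C}, so (C)⁺ = {C}.
The closure contains neither all of T1 = {B, C} nor all of T2 = {A, C, D}, so the common attributes are not a superkey of either fragment. The join is lossy.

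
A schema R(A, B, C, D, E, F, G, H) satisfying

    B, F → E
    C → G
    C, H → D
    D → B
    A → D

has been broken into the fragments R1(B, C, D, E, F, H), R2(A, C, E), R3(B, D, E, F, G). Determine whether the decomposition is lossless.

Chase test. Columns are A, B, C, D, E, F, G, H; row i has aⱼ where attribute j ∈ Ri, else bᵢⱼ.
Initial tableau (one row per fragment):
  row 1: b11 a2 a3 a4 a5 a6 b17 a8
  row 2: a1 b22 a3 b24 a5 b26 b27 b28
  row 3: b31 a2 b33 a4 a5 a6 a7 b38
Rows 1 and 2 agree on C; apply C→G and equate their G entries.
No row becomes fully distinguished — the join is lossy.

No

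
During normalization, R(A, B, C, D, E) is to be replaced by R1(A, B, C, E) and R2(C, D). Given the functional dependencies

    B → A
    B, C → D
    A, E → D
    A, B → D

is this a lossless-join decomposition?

Common attributes: R1 ∩ R2 = {C}.
No dependency enlarges {C}, so (C)⁺ = {C}.
The closure contains neither all of R1 = {A, B, C, E} nor all of R2 = {C, D}, so the common attributes are not a superkey of either fragment. The join is lossy.

No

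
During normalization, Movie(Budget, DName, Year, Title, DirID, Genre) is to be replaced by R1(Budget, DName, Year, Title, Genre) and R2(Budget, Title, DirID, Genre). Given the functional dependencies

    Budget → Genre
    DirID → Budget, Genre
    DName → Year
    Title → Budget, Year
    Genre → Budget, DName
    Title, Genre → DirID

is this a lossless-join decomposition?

Yes

Common attributes: R1 ∩ R2 = {Budget, Title, Genre}.
Closure of {Budget, Title, Genre}: Title → Budget, Year applies, adding Year; Genre → Budget, DName applies, adding DName; Title, Genre → DirID applies, adding DirID. So (Budget, Title, Genre)⁺ = {Budget, DName, Year, Title, DirID, Genre}.
This closure contains every attribute of R1, so R1 ∩ R2 → R1. The join is lossless.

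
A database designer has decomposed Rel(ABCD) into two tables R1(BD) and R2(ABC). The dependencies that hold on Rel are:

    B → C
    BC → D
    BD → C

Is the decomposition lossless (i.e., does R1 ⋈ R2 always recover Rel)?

Common attributes: R1 ∩ R2 = {B}.
Closure of {B}: B → C applies, adding C; BC → D applies, adding D. So (B)⁺ = {BCD}.
This closure contains every attribute of R1, so R1 ∩ R2 → R1. The join is lossless.

Yes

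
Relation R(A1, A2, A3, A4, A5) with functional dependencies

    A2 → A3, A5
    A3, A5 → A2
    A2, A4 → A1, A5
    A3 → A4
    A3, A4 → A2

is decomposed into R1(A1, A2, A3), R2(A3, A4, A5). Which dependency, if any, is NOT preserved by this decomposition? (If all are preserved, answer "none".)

none

A2 → A3, A5: restricted closure across fragments reaches A3, A5.
A3, A5 → A2: restricted closure across fragments reaches A2.
A2, A4 → A1, A5: restricted closure across fragments reaches A1, A5.
A3 → A4 lies within R2.
A3, A4 → A2: restricted closure across fragments reaches A2.
Every dependency is enforceable on the fragments, so the decomposition is dependency-preserving.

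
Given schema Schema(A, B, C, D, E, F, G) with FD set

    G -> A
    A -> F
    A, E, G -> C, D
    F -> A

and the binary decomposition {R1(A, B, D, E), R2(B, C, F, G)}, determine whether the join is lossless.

No

Common attributes: R1 ∩ R2 = {B}.
No dependency enlarges {B}, so (B)⁺ = {B}.
The closure contains neither all of R1 = {A, B, D, E} nor all of R2 = {B, C, F, G}, so the common attributes are not a superkey of either fragment. The join is lossy.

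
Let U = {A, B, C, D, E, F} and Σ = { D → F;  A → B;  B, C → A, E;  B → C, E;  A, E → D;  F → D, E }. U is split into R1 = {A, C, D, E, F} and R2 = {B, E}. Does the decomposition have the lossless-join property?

Common attributes: R1 ∩ R2 = {E}.
No dependency enlarges {E}, so (E)⁺ = {E}.
The closure contains neither all of R1 = {A, C, D, E, F} nor all of R2 = {B, E}, so the common attributes are not a superkey of either fragment. The join is lossy.

No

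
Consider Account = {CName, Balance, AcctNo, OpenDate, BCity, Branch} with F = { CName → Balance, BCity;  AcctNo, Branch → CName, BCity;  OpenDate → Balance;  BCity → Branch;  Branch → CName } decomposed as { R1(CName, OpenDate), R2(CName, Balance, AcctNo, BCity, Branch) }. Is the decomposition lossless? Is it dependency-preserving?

lossy and not dependency-preserving

Lossless test: (CName)⁺ = {CName, Balance, BCity, Branch}, which is a superkey of neither fragment — lossy.
Dependency preservation: the restricted closure of {OpenDate} across the fragments never reaches {Balance}, so OpenDate → Balance cannot be enforced without a join — not preserved.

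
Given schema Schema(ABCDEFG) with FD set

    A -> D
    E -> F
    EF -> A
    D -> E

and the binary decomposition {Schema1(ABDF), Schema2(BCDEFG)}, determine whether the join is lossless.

Yes

Common attributes: Schema1 ∩ Schema2 = {BDF}.
Closure of {BDF}: D → E applies, adding E; EF → A applies, adding A. So (BDF)⁺ = {ABDEF}.
This closure contains every attribute of Schema1, so Schema1 ∩ Schema2 → Schema1. The join is lossless.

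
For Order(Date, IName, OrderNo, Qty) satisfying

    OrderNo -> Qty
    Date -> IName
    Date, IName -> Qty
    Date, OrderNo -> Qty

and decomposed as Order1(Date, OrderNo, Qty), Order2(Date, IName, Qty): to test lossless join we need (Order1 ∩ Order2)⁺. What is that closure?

Date, IName, Qty

Order1 ∩ Order2 = {Date, Qty}.
Date → IName applies, adding IName
Closure: {Date, IName, Qty}.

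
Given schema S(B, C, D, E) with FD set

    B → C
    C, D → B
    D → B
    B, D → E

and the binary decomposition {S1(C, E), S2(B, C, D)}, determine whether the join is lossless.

Common attributes: S1 ∩ S2 = {C}.
No dependency enlarges {C}, so (C)⁺ = {C}.
The closure contains neither all of S1 = {C, E} nor all of S2 = {B, C, D}, so the common attributes are not a superkey of either fragment. The join is lossy.

No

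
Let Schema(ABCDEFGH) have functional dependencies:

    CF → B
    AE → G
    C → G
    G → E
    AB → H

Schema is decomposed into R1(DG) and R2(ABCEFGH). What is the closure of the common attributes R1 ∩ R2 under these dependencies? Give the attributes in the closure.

EG

R1 ∩ R2 = {G}.
G → E applies, adding E
Closure: {EG}.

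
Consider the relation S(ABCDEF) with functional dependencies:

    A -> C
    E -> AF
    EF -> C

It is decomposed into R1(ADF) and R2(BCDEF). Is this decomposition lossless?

Common attributes: R1 ∩ R2 = {DF}.
No dependency enlarges {DF}, so (DF)⁺ = {DF}.
The closure contains neither all of R1 = {ADF} nor all of R2 = {BCDEF}, so the common attributes are not a superkey of either fragment. The join is lossy.

No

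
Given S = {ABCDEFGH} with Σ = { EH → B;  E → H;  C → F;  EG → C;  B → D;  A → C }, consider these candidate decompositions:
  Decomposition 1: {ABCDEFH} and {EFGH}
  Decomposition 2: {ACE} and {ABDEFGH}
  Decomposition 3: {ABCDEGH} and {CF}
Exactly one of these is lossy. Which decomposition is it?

Decomposition 1: common = {EFH}, closure = {BDEFH} → lossy.
Decomposition 2: common = {AE}, closure = {ABCDEFH} → lossless.
Decomposition 3: common = {C}, closure = {CF} → lossless.

Decomposition 1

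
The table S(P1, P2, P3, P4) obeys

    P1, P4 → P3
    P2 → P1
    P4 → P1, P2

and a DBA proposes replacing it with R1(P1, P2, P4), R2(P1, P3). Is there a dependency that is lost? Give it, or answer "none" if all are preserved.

P1, P4 → P3

Check P1, P4 → P3: no single fragment contains all of {P1, P3, P4}, and the restricted closure of {P1, P4} across the fragments never reaches {P3}.
P2 → P1 is preserved.
P4 → P1, P2 is preserved.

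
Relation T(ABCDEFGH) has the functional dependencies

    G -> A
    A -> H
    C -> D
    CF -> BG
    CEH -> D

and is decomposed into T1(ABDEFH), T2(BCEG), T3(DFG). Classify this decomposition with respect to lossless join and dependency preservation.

lossy and not dependency-preserving

Lossless test (chase): Rows 2 and 3 agree on G; apply G→A and equate their A entries. Rows 2 and 3 agree on A; apply A→H and equate their H entries. No row becomes fully distinguished — the join is lossy.
Dependency preservation: the restricted closure of {G} across the fragments never reaches {A}, so G → A cannot be enforced without a join — not preserved.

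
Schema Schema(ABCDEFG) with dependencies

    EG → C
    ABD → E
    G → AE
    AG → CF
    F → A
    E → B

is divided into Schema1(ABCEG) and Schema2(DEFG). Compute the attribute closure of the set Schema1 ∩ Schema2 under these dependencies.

ABCEFG

Schema1 ∩ Schema2 = {EG}.
EG → C applies, adding C
G → AE applies, adding A
AG → CF applies, adding F
E → B applies, adding B
Closure: {ABCEFG}.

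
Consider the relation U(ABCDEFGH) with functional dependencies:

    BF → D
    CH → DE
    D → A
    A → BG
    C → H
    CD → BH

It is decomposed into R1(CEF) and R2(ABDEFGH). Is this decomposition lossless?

No

Common attributes: R1 ∩ R2 = {EF}.
No dependency enlarges {EF}, so (EF)⁺ = {EF}.
The closure contains neither all of R1 = {CEF} nor all of R2 = {ABDEFGH}, so the common attributes are not a superkey of either fragment. The join is lossy.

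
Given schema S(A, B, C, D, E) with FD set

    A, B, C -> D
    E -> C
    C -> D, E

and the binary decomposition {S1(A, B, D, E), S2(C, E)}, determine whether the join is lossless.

Yes

Common attributes: S1 ∩ S2 = {E}.
Closure of {E}: E → C applies, adding C; C → D, E applies, adding D. So (E)⁺ = {C, D, E}.
This closure contains every attribute of S2, so S1 ∩ S2 → S2. The join is lossless.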